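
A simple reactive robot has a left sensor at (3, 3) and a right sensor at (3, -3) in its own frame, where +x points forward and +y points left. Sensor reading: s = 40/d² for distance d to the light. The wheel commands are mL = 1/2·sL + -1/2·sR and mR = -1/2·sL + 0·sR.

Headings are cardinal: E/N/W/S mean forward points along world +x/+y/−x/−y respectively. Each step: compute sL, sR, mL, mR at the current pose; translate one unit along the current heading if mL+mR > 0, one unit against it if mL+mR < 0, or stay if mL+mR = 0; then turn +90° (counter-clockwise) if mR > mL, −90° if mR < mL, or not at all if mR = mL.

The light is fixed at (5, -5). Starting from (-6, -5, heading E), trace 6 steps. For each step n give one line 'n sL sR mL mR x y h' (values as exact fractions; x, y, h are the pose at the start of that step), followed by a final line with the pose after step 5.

n=0: pose=(-6,-5,E); sL=40/73, sR=40/73; mL=0, mR=-20/73; mL+mR=-20/73 → advance -1; mR−mL=-20/73 → turn -1·90°
n=1: pose=(-7,-5,S); sL=4/9, sR=20/117; mL=16/117, mR=-2/9; mL+mR=-10/117 → advance -1; mR−mL=-14/39 → turn -1·90°
n=2: pose=(-7,-4,W); sL=40/229, sR=40/241; mL=240/55189, mR=-20/229; mL+mR=-20/241 → advance -1; mR−mL=-5060/55189 → turn -1·90°
n=3: pose=(-6,-4,N); sL=10/53, sR=1/2; mL=-33/212, mR=-5/53; mL+mR=-1/4 → advance -1; mR−mL=13/212 → turn +1·90°
n=4: pose=(-6,-5,W); sL=8/41, sR=8/41; mL=0, mR=-4/41; mL+mR=-4/41 → advance -1; mR−mL=-4/41 → turn -1·90°
n=5: pose=(-5,-5,N); sL=20/89, sR=20/29; mL=-600/2581, mR=-10/89; mL+mR=-10/29 → advance -1; mR−mL=310/2581 → turn +1·90°

0 40/73 40/73 0 -20/73 -6 -5 E
1 4/9 20/117 16/117 -2/9 -7 -5 S
2 40/229 40/241 240/55189 -20/229 -7 -4 W
3 10/53 1/2 -33/212 -5/53 -6 -4 N
4 8/41 8/41 0 -4/41 -6 -5 W
5 20/89 20/29 -600/2581 -10/89 -5 -5 N
final -5 -6 W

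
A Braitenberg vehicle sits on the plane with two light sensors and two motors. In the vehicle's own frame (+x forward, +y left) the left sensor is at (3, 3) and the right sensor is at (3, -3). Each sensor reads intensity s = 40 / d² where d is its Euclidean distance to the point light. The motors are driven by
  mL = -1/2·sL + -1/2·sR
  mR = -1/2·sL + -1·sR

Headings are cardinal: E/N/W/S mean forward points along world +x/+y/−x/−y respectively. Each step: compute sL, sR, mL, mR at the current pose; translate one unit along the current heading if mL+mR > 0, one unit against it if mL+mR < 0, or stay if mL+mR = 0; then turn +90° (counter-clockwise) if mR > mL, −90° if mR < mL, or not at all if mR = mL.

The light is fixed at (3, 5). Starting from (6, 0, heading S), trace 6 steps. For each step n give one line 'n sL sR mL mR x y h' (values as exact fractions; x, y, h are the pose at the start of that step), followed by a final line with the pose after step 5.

n=0: pose=(6,0,S); sL=2/5, sR=5/8; mL=-41/80, mR=-33/40; mL+mR=-107/80 → advance -1; mR−mL=-5/16 → turn -1·90°
n=1: pose=(6,1,W); sL=40/49, sR=40; mL=-1000/49, mR=-1980/49; mL+mR=-2980/49 → advance -1; mR−mL=-20 → turn -1·90°
n=2: pose=(7,1,N); sL=20, sR=4/5; mL=-52/5, mR=-54/5; mL+mR=-106/5 → advance -1; mR−mL=-2/5 → turn -1·90°
n=3: pose=(7,0,E); sL=40/53, sR=40/113; mL=-3320/5989, mR=-4380/5989; mL+mR=-7700/5989 → advance -1; mR−mL=-20/113 → turn -1·90°
n=4: pose=(6,0,S); sL=2/5, sR=5/8; mL=-41/80, mR=-33/40; mL+mR=-107/80 → advance -1; mR−mL=-5/16 → turn -1·90°
n=5: pose=(6,1,W); sL=40/49, sR=40; mL=-1000/49, mR=-1980/49; mL+mR=-2980/49 → advance -1; mR−mL=-20 → turn -1·90°

0 2/5 5/8 -41/80 -33/40 6 0 S
1 40/49 40 -1000/49 -1980/49 6 1 W
2 20 4/5 -52/5 -54/5 7 1 N
3 40/53 40/113 -3320/5989 -4380/5989 7 0 E
4 2/5 5/8 -41/80 -33/40 6 0 S
5 40/49 40 -1000/49 -1980/49 6 1 W
final 7 1 N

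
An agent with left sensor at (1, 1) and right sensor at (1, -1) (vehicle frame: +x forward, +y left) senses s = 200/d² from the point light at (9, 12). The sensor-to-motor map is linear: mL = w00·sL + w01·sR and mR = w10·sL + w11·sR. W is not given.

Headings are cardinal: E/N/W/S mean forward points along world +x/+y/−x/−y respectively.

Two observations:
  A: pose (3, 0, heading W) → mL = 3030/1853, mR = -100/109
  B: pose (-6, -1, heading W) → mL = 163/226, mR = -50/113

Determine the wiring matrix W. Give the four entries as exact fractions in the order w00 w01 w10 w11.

obs A: pose=(3,0,W) → sL=100/109, sR=20/17, mL=3030/1853, mR=-100/109
obs B: pose=(-6,-1,W) → sL=50/113, sR=1/2, mL=163/226, mR=-50/113
sensor matrix S = [[100/109, 20/17], [50/113, 1/2]]; det S = -12950/209389
solve [mL_A; mL_B] = S·[w00; w01] and [mR_A; mR_B] = S·[w10; w11]:
  w00 = 1/2, w01 = 1, w10 = -1, w11 = 0

1/2 1 -1 0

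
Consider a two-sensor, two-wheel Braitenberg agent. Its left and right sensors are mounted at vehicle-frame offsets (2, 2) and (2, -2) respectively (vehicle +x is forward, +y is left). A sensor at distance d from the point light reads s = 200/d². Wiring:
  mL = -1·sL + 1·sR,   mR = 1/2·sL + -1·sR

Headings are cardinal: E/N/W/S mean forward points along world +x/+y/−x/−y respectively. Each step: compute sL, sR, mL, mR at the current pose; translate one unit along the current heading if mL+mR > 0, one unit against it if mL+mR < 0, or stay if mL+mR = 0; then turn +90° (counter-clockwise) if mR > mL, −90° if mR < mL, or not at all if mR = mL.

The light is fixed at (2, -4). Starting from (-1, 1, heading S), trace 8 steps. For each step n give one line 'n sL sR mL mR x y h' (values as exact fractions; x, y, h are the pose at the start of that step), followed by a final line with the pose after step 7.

0 20 100/17 -240/17 70/17 -1 1 S
1 40/13 200/17 1920/221 -2260/221 -1 2 E
2 10 50/13 -80/13 15/13 -2 2 S
3 40/17 200/29 2240/493 -2820/493 -2 3 E
4 100/17 100/37 -2000/629 150/629 -3 3 S
5 200/109 40/9 2560/981 -3460/981 -3 4 E
6 50/13 2 -24/13 -1/13 -4 4 S
7 200/137 40/13 2880/1781 -4180/1781 -4 5 E
final -5 5 S

n=0: pose=(-1,1,S); sL=20, sR=100/17; mL=-240/17, mR=70/17; mL+mR=-10 → advance -1; mR−mL=310/17 → turn +1·90°
n=1: pose=(-1,2,E); sL=40/13, sR=200/17; mL=1920/221, mR=-2260/221; mL+mR=-20/13 → advance -1; mR−mL=-4180/221 → turn -1·90°
n=2: pose=(-2,2,S); sL=10, sR=50/13; mL=-80/13, mR=15/13; mL+mR=-5 → advance -1; mR−mL=95/13 → turn +1·90°
n=3: pose=(-2,3,E); sL=40/17, sR=200/29; mL=2240/493, mR=-2820/493; mL+mR=-20/17 → advance -1; mR−mL=-5060/493 → turn -1·90°
n=4: pose=(-3,3,S); sL=100/17, sR=100/37; mL=-2000/629, mR=150/629; mL+mR=-50/17 → advance -1; mR−mL=2150/629 → turn +1·90°
n=5: pose=(-3,4,E); sL=200/109, sR=40/9; mL=2560/981, mR=-3460/981; mL+mR=-100/109 → advance -1; mR−mL=-6020/981 → turn -1·90°
n=6: pose=(-4,4,S); sL=50/13, sR=2; mL=-24/13, mR=-1/13; mL+mR=-25/13 → advance -1; mR−mL=23/13 → turn +1·90°
n=7: pose=(-4,5,E); sL=200/137, sR=40/13; mL=2880/1781, mR=-4180/1781; mL+mR=-100/137 → advance -1; mR−mL=-7060/1781 → turn -1·90°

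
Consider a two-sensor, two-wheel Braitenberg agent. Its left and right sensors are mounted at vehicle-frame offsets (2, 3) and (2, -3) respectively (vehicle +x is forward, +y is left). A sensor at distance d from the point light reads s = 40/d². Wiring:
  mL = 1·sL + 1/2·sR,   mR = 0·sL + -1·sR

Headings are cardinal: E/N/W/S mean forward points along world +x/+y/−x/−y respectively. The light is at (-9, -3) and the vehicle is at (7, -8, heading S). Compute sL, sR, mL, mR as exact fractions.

4/41 20/109 846/4469 -20/109

left sensor world pos  = (10, -10); dL² = 410
right sensor world pos = (4, -10); dR² = 218
sL = 40/410 = 4/41
sR = 40/218 = 20/109
mL = 1·sL + 1/2·sR = 846/4469
mR = 0·sL + -1·sR = -20/109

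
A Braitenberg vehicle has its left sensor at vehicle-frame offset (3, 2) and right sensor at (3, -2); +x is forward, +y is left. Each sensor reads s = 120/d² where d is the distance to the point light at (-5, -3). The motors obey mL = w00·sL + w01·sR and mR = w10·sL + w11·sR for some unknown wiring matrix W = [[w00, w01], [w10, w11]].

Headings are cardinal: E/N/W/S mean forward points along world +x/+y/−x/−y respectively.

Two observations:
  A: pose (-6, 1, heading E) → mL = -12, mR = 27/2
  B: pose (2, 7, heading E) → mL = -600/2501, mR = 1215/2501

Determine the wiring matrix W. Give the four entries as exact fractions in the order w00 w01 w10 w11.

1 -1 -1/2 1

obs A: pose=(-6,1,E) → sL=3, sR=15, mL=-12, mR=27/2
obs B: pose=(2,7,E) → sL=30/61, sR=30/41, mL=-600/2501, mR=1215/2501
sensor matrix S = [[3, 15], [30/61, 30/41]]; det S = -12960/2501
solve [mL_A; mL_B] = S·[w00; w01] and [mR_A; mR_B] = S·[w10; w11]:
  w00 = 1, w01 = -1, w10 = -1/2, w11 = 1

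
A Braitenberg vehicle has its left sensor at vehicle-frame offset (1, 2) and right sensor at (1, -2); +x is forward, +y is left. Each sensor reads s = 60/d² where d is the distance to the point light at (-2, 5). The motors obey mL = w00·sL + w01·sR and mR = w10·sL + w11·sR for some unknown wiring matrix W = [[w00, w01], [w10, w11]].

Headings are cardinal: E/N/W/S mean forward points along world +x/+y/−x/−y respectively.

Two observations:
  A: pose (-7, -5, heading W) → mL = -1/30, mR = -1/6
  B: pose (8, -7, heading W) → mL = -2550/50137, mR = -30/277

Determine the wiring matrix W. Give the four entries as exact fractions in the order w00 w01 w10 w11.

-1 1/2 -1/2 0

obs A: pose=(-7,-5,W) → sL=1/3, sR=3/5, mL=-1/30, mR=-1/6
obs B: pose=(8,-7,W) → sL=60/277, sR=60/181, mL=-2550/50137, mR=-30/277
sensor matrix S = [[1/3, 3/5], [60/277, 60/181]]; det S = -976/50137
solve [mL_A; mL_B] = S·[w00; w01] and [mR_A; mR_B] = S·[w10; w11]:
  w00 = -1, w01 = 1/2, w10 = -1/2, w11 = 0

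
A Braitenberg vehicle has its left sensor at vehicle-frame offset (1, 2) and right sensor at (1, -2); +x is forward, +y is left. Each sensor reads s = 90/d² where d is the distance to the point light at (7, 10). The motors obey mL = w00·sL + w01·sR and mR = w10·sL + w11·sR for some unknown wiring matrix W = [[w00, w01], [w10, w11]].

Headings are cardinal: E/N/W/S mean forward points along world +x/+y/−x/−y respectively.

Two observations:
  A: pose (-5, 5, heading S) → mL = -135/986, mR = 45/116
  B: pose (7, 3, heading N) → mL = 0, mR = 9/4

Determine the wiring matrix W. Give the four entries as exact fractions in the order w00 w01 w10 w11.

-1/2 1/2 0 1

obs A: pose=(-5,5,S) → sL=45/68, sR=45/116, mL=-135/986, mR=45/116
obs B: pose=(7,3,N) → sL=9/4, sR=9/4, mL=0, mR=9/4
sensor matrix S = [[45/68, 45/116], [9/4, 9/4]]; det S = 1215/1972
solve [mL_A; mL_B] = S·[w00; w01] and [mR_A; mR_B] = S·[w10; w11]:
  w00 = -1/2, w01 = 1/2, w10 = 0, w11 = 1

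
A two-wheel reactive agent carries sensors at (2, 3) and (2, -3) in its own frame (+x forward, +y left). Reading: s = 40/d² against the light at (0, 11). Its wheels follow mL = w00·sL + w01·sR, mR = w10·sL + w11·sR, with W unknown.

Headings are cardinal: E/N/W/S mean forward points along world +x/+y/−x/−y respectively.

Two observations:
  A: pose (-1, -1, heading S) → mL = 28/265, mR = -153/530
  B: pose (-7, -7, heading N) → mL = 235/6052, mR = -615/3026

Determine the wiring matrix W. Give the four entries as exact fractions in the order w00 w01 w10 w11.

1 -1/2 -1/2 -1

obs A: pose=(-1,-1,S) → sL=1/5, sR=10/53, mL=28/265, mR=-153/530
obs B: pose=(-7,-7,N) → sL=10/89, sR=5/34, mL=235/6052, mR=-615/3026
sensor matrix S = [[1/5, 10/53], [10/89, 5/34]]; det S = 1317/160378
solve [mL_A; mL_B] = S·[w00; w01] and [mR_A; mR_B] = S·[w10; w11]:
  w00 = 1, w01 = -1/2, w10 = -1/2, w11 = -1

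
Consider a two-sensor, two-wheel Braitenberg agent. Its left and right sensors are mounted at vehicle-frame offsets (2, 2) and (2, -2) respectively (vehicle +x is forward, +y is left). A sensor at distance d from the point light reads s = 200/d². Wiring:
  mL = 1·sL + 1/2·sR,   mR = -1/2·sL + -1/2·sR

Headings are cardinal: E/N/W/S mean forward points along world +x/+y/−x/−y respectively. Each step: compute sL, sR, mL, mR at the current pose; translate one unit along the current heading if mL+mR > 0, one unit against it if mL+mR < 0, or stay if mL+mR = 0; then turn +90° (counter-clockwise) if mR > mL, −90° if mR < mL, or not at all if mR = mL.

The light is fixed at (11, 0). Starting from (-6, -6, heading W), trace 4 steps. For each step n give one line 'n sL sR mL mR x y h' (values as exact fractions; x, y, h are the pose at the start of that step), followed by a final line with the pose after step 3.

n=0: pose=(-6,-6,W); sL=8/17, sR=200/377; mL=4716/6409, mR=-3208/6409; mL+mR=4/17 → advance +1; mR−mL=-7924/6409 → turn -1·90°
n=1: pose=(-7,-6,N); sL=25/52, sR=25/34; mL=375/442, mR=-1075/1768; mL+mR=25/104 → advance +1; mR−mL=-2575/1768 → turn -1·90°
n=2: pose=(-7,-5,E); sL=40/53, sR=40/61; mL=3500/3233, mR=-2280/3233; mL+mR=20/53 → advance +1; mR−mL=-5780/3233 → turn -1·90°
n=3: pose=(-6,-5,S); sL=100/137, sR=20/41; mL=5470/5617, mR=-3420/5617; mL+mR=50/137 → advance +1; mR−mL=-8890/5617 → turn -1·90°

0 8/17 200/377 4716/6409 -3208/6409 -6 -6 W
1 25/52 25/34 375/442 -1075/1768 -7 -6 N
2 40/53 40/61 3500/3233 -2280/3233 -7 -5 E
3 100/137 20/41 5470/5617 -3420/5617 -6 -5 S
final -6 -6 W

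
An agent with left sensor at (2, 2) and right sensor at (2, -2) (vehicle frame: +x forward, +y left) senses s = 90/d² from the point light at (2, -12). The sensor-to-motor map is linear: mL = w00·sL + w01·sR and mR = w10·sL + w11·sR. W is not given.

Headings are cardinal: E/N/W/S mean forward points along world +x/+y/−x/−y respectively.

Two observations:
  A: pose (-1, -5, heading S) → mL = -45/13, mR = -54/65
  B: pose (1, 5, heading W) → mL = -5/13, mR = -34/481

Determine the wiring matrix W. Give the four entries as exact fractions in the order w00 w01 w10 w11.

-1 0 -1/2 1/2

obs A: pose=(-1,-5,S) → sL=45/13, sR=9/5, mL=-45/13, mR=-54/65
obs B: pose=(1,5,W) → sL=5/13, sR=9/37, mL=-5/13, mR=-34/481
sensor matrix S = [[45/13, 9/5], [5/13, 9/37]]; det S = 72/481
solve [mL_A; mL_B] = S·[w00; w01] and [mR_A; mR_B] = S·[w10; w11]:
  w00 = -1, w01 = 0, w10 = -1/2, w11 = 1/2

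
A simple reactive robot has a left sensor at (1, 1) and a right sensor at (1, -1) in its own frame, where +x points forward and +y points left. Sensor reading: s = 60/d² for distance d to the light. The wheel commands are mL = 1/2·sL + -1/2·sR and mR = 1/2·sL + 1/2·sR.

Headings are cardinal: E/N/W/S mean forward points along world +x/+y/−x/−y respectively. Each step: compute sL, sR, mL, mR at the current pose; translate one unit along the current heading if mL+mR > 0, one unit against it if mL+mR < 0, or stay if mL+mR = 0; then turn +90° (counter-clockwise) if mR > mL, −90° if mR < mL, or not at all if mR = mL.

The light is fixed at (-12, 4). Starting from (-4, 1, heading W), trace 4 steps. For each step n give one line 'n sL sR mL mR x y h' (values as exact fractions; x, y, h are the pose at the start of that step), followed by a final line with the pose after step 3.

0 12/13 60/53 -72/689 708/689 -4 1 W
1 3/4 15/13 -21/104 99/104 -5 1 S
2 60/73 60/89 480/6497 4860/6497 -5 0 E
3 30/29 2/3 16/87 74/87 -4 0 N
final -4 1 W

n=0: pose=(-4,1,W); sL=12/13, sR=60/53; mL=-72/689, mR=708/689; mL+mR=12/13 → advance +1; mR−mL=60/53 → turn +1·90°
n=1: pose=(-5,1,S); sL=3/4, sR=15/13; mL=-21/104, mR=99/104; mL+mR=3/4 → advance +1; mR−mL=15/13 → turn +1·90°
n=2: pose=(-5,0,E); sL=60/73, sR=60/89; mL=480/6497, mR=4860/6497; mL+mR=60/73 → advance +1; mR−mL=60/89 → turn +1·90°
n=3: pose=(-4,0,N); sL=30/29, sR=2/3; mL=16/87, mR=74/87; mL+mR=30/29 → advance +1; mR−mL=2/3 → turn +1·90°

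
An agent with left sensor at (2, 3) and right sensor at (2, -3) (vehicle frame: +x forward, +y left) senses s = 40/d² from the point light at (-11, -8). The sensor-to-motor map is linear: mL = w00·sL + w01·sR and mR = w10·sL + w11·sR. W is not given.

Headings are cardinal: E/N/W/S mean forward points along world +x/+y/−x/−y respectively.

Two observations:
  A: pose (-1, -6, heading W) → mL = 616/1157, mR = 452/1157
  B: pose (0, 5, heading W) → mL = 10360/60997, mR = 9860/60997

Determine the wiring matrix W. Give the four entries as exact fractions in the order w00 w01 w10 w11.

1/2 1/2 1 -1/2

obs A: pose=(-1,-6,W) → sL=8/13, sR=40/89, mL=616/1157, mR=452/1157
obs B: pose=(0,5,W) → sL=40/181, sR=40/337, mL=10360/60997, mR=9860/60997
sensor matrix S = [[8/13, 40/89], [40/181, 40/337]]; det S = -1854720/70573529
solve [mL_A; mL_B] = S·[w00; w01] and [mR_A; mR_B] = S·[w10; w11]:
  w00 = 1/2, w01 = 1/2, w10 = 1, w11 = -1/2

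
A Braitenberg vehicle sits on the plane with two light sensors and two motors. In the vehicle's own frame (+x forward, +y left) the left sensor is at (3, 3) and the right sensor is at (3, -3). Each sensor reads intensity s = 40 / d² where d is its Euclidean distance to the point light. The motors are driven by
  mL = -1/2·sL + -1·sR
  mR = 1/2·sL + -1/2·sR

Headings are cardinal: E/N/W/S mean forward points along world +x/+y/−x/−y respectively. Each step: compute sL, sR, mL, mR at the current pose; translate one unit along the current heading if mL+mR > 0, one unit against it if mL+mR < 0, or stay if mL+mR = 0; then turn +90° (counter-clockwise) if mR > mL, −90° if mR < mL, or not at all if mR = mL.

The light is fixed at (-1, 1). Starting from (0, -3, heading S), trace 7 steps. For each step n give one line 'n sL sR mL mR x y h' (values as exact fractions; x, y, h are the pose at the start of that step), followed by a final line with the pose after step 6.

0 8/13 40/53 -732/689 -48/689 0 -3 S
1 5/2 10/13 -105/52 45/52 0 -2 E
2 40/9 40/9 -20/3 0 -1 -2 N
3 20/29 4 -126/29 -48/29 -1 -3 W
4 8/13 40/53 -732/689 -48/689 0 -3 S
5 5/2 10/13 -105/52 45/52 0 -2 E
6 40/9 40/9 -20/3 0 -1 -2 N
final -1 -3 W

n=0: pose=(0,-3,S); sL=8/13, sR=40/53; mL=-732/689, mR=-48/689; mL+mR=-60/53 → advance -1; mR−mL=684/689 → turn +1·90°
n=1: pose=(0,-2,E); sL=5/2, sR=10/13; mL=-105/52, mR=45/52; mL+mR=-15/13 → advance -1; mR−mL=75/26 → turn +1·90°
n=2: pose=(-1,-2,N); sL=40/9, sR=40/9; mL=-20/3, mR=0; mL+mR=-20/3 → advance -1; mR−mL=20/3 → turn +1·90°
n=3: pose=(-1,-3,W); sL=20/29, sR=4; mL=-126/29, mR=-48/29; mL+mR=-6 → advance -1; mR−mL=78/29 → turn +1·90°
n=4: pose=(0,-3,S); sL=8/13, sR=40/53; mL=-732/689, mR=-48/689; mL+mR=-60/53 → advance -1; mR−mL=684/689 → turn +1·90°
n=5: pose=(0,-2,E); sL=5/2, sR=10/13; mL=-105/52, mR=45/52; mL+mR=-15/13 → advance -1; mR−mL=75/26 → turn +1·90°
n=6: pose=(-1,-2,N); sL=40/9, sR=40/9; mL=-20/3, mR=0; mL+mR=-20/3 → advance -1; mR−mL=20/3 → turn +1·90°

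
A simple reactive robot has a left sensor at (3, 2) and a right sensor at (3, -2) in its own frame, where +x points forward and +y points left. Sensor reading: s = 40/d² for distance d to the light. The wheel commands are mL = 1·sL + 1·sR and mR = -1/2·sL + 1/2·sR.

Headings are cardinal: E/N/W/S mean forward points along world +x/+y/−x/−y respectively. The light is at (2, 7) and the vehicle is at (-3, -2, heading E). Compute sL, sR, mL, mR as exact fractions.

left sensor world pos  = (0, 0); dL² = 53
right sensor world pos = (0, -4); dR² = 125
sL = 40/53 = 40/53
sR = 40/125 = 8/25
mL = 1·sL + 1·sR = 1424/1325
mR = -1/2·sL + 1/2·sR = -288/1325

40/53 8/25 1424/1325 -288/1325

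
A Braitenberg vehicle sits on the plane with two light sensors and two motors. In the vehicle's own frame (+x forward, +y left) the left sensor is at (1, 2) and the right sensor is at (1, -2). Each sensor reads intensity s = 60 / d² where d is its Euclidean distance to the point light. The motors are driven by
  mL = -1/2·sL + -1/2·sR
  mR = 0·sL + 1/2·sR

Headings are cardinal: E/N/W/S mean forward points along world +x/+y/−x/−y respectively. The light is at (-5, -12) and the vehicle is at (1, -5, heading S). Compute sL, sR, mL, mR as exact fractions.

left sensor world pos  = (3, -6); dL² = 100
right sensor world pos = (-1, -6); dR² = 52
sL = 60/100 = 3/5
sR = 60/52 = 15/13
mL = -1/2·sL + -1/2·sR = -57/65
mR = 0·sL + 1/2·sR = 15/26

3/5 15/13 -57/65 15/26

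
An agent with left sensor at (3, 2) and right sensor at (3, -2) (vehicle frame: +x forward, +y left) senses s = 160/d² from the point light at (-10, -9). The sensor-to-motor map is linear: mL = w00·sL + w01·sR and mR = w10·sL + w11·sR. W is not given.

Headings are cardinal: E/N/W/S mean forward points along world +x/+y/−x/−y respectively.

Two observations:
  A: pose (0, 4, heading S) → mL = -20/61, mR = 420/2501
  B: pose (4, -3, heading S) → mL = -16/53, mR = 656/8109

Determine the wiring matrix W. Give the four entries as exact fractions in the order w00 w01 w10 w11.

-1/2 0 1 -1/2

obs A: pose=(0,4,S) → sL=40/61, sR=40/41, mL=-20/61, mR=420/2501
obs B: pose=(4,-3,S) → sL=32/53, sR=160/153, mL=-16/53, mR=656/8109
sensor matrix S = [[40/61, 40/41], [32/53, 160/153]]; det S = 1960960/20280609
solve [mL_A; mL_B] = S·[w00; w01] and [mR_A; mR_B] = S·[w10; w11]:
  w00 = -1/2, w01 = 0, w10 = 1, w11 = -1/2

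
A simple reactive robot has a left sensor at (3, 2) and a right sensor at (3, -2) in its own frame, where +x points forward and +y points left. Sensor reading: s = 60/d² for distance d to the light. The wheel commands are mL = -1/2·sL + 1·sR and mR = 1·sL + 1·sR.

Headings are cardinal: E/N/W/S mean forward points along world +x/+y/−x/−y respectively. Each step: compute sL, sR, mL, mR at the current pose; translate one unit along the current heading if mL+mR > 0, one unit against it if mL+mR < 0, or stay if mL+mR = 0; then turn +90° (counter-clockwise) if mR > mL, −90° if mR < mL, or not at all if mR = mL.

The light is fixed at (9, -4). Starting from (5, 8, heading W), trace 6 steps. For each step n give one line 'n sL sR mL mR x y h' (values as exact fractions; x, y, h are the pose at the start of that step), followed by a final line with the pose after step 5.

0 60/149 12/49 318/7301 4728/7301 5 8 W
1 2/3 6/13 5/39 44/39 4 8 S
2 60/173 12/17 1566/2941 3096/2941 4 7 E
3 15/58 3/10 99/580 81/145 5 7 N
4 60/149 12/49 318/7301 4728/7301 5 8 W
5 2/3 6/13 5/39 44/39 4 8 S
final 4 7 E

n=0: pose=(5,8,W); sL=60/149, sR=12/49; mL=318/7301, mR=4728/7301; mL+mR=5046/7301 → advance +1; mR−mL=90/149 → turn +1·90°
n=1: pose=(4,8,S); sL=2/3, sR=6/13; mL=5/39, mR=44/39; mL+mR=49/39 → advance +1; mR−mL=1 → turn +1·90°
n=2: pose=(4,7,E); sL=60/173, sR=12/17; mL=1566/2941, mR=3096/2941; mL+mR=4662/2941 → advance +1; mR−mL=90/173 → turn +1·90°
n=3: pose=(5,7,N); sL=15/58, sR=3/10; mL=99/580, mR=81/145; mL+mR=423/580 → advance +1; mR−mL=45/116 → turn +1·90°
n=4: pose=(5,8,W); sL=60/149, sR=12/49; mL=318/7301, mR=4728/7301; mL+mR=5046/7301 → advance +1; mR−mL=90/149 → turn +1·90°
n=5: pose=(4,8,S); sL=2/3, sR=6/13; mL=5/39, mR=44/39; mL+mR=49/39 → advance +1; mR−mL=1 → turn +1·90°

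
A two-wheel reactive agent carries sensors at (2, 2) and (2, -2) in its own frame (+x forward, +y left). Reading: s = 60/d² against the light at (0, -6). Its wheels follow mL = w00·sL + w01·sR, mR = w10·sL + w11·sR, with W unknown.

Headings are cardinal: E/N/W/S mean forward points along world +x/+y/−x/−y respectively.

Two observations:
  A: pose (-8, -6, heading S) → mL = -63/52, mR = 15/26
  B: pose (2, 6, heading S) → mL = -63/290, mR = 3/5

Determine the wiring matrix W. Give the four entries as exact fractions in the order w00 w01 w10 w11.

-1 1/2 0 1

obs A: pose=(-8,-6,S) → sL=3/2, sR=15/26, mL=-63/52, mR=15/26
obs B: pose=(2,6,S) → sL=15/29, sR=3/5, mL=-63/290, mR=3/5
sensor matrix S = [[3/2, 15/26], [15/29, 3/5]]; det S = 1134/1885
solve [mL_A; mL_B] = S·[w00; w01] and [mR_A; mR_B] = S·[w10; w11]:
  w00 = -1, w01 = 1/2, w10 = 0, w11 = 1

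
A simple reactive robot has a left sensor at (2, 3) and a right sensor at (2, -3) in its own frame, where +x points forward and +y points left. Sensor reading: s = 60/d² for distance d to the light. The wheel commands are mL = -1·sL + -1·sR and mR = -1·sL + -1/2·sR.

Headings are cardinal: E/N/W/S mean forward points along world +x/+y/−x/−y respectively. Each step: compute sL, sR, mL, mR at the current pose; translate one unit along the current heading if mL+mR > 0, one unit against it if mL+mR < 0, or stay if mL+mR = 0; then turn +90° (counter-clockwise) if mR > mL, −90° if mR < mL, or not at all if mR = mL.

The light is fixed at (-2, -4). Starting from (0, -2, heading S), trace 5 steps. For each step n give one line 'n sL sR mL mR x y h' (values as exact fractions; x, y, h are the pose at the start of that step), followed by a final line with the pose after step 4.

0 12/5 60 -312/5 -162/5 0 -2 S
1 15/13 15/4 -255/52 -315/104 0 -1 E
2 60/29 60/41 -4200/1189 -3330/1189 -1 -1 N
3 30 30/13 -420/13 -405/13 -1 -2 W
4 12/5 60 -312/5 -162/5 0 -2 S
final 0 -1 E

n=0: pose=(0,-2,S); sL=12/5, sR=60; mL=-312/5, mR=-162/5; mL+mR=-474/5 → advance -1; mR−mL=30 → turn +1·90°
n=1: pose=(0,-1,E); sL=15/13, sR=15/4; mL=-255/52, mR=-315/104; mL+mR=-825/104 → advance -1; mR−mL=15/8 → turn +1·90°
n=2: pose=(-1,-1,N); sL=60/29, sR=60/41; mL=-4200/1189, mR=-3330/1189; mL+mR=-7530/1189 → advance -1; mR−mL=30/41 → turn +1·90°
n=3: pose=(-1,-2,W); sL=30, sR=30/13; mL=-420/13, mR=-405/13; mL+mR=-825/13 → advance -1; mR−mL=15/13 → turn +1·90°
n=4: pose=(0,-2,S); sL=12/5, sR=60; mL=-312/5, mR=-162/5; mL+mR=-474/5 → advance -1; mR−mL=30 → turn +1·90°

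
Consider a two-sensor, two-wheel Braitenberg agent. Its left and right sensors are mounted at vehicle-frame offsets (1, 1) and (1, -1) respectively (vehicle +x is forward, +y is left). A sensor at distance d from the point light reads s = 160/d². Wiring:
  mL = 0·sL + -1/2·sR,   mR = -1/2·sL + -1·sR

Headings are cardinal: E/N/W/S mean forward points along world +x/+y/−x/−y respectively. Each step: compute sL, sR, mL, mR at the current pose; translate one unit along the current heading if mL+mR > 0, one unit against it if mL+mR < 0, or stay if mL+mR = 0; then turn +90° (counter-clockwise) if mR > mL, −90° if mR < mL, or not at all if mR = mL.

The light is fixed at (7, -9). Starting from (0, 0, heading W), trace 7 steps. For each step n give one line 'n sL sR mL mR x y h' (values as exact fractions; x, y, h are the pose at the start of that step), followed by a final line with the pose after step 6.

n=0: pose=(0,0,W); sL=5/4, sR=40/41; mL=-20/41, mR=-525/328; mL+mR=-685/328 → advance -1; mR−mL=-365/328 → turn -1·90°
n=1: pose=(1,0,N); sL=160/149, sR=32/25; mL=-16/25, mR=-6768/3725; mL+mR=-9152/3725 → advance -1; mR−mL=-4384/3725 → turn -1·90°
n=2: pose=(1,-1,E); sL=80/53, sR=80/37; mL=-40/37, mR=-5720/1961; mL+mR=-7840/1961 → advance -1; mR−mL=-3600/1961 → turn -1·90°
n=3: pose=(0,-1,S); sL=32/17, sR=160/113; mL=-80/113, mR=-4528/1921; mL+mR=-5888/1921 → advance -1; mR−mL=-3168/1921 → turn -1·90°
n=4: pose=(0,0,W); sL=5/4, sR=40/41; mL=-20/41, mR=-525/328; mL+mR=-685/328 → advance -1; mR−mL=-365/328 → turn -1·90°
n=5: pose=(1,0,N); sL=160/149, sR=32/25; mL=-16/25, mR=-6768/3725; mL+mR=-9152/3725 → advance -1; mR−mL=-4384/3725 → turn -1·90°
n=6: pose=(1,-1,E); sL=80/53, sR=80/37; mL=-40/37, mR=-5720/1961; mL+mR=-7840/1961 → advance -1; mR−mL=-3600/1961 → turn -1·90°

0 5/4 40/41 -20/41 -525/328 0 0 W
1 160/149 32/25 -16/25 -6768/3725 1 0 N
2 80/53 80/37 -40/37 -5720/1961 1 -1 E
3 32/17 160/113 -80/113 -4528/1921 0 -1 S
4 5/4 40/41 -20/41 -525/328 0 0 W
5 160/149 32/25 -16/25 -6768/3725 1 0 N
6 80/53 80/37 -40/37 -5720/1961 1 -1 E
final 0 -1 S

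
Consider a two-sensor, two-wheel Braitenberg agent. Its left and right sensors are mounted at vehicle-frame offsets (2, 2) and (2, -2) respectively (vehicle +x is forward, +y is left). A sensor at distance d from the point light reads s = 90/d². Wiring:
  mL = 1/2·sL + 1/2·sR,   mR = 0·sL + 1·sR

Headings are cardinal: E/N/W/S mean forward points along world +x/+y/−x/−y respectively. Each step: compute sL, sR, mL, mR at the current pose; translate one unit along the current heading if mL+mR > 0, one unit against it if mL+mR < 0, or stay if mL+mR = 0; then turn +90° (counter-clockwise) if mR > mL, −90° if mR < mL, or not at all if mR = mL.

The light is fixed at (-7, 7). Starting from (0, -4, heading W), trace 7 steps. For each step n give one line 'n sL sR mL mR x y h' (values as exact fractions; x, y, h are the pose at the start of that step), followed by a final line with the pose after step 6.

0 45/97 45/53 3375/5141 45/53 0 -4 W
1 90/233 18/37 3762/8621 18/37 -1 -4 S
2 45/82 9/26 477/1066 9/26 -1 -5 E
3 90/277 90/221 22410/61217 90/221 0 -5 S
4 45/101 5/17 635/1717 5/17 0 -6 E
5 18/65 10/29 586/1885 10/29 1 -6 S
6 45/122 45/178 3375/10858 45/178 1 -7 E
final 2 -7 S

n=0: pose=(0,-4,W); sL=45/97, sR=45/53; mL=3375/5141, mR=45/53; mL+mR=7740/5141 → advance +1; mR−mL=990/5141 → turn +1·90°
n=1: pose=(-1,-4,S); sL=90/233, sR=18/37; mL=3762/8621, mR=18/37; mL+mR=7956/8621 → advance +1; mR−mL=432/8621 → turn +1·90°
n=2: pose=(-1,-5,E); sL=45/82, sR=9/26; mL=477/1066, mR=9/26; mL+mR=423/533 → advance +1; mR−mL=-54/533 → turn -1·90°
n=3: pose=(0,-5,S); sL=90/277, sR=90/221; mL=22410/61217, mR=90/221; mL+mR=47340/61217 → advance +1; mR−mL=2520/61217 → turn +1·90°
n=4: pose=(0,-6,E); sL=45/101, sR=5/17; mL=635/1717, mR=5/17; mL+mR=1140/1717 → advance +1; mR−mL=-130/1717 → turn -1·90°
n=5: pose=(1,-6,S); sL=18/65, sR=10/29; mL=586/1885, mR=10/29; mL+mR=1236/1885 → advance +1; mR−mL=64/1885 → turn +1·90°
n=6: pose=(1,-7,E); sL=45/122, sR=45/178; mL=3375/10858, mR=45/178; mL+mR=3060/5429 → advance +1; mR−mL=-315/5429 → turn -1·90°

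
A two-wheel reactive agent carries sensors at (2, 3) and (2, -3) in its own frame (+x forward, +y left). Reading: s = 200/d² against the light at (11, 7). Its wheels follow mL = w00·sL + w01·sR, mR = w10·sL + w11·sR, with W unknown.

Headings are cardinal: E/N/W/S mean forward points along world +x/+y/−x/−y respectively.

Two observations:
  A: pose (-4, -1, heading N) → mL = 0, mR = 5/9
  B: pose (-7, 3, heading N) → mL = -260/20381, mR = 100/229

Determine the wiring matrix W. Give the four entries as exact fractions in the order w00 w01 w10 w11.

-1 1/2 0 1/2

obs A: pose=(-4,-1,N) → sL=5/9, sR=10/9, mL=0, mR=5/9
obs B: pose=(-7,3,N) → sL=40/89, sR=200/229, mL=-260/20381, mR=100/229
sensor matrix S = [[5/9, 10/9], [40/89, 200/229]]; det S = -2600/183429
solve [mL_A; mL_B] = S·[w00; w01] and [mR_A; mR_B] = S·[w10; w11]:
  w00 = -1, w01 = 1/2, w10 = 0, w11 = 1/2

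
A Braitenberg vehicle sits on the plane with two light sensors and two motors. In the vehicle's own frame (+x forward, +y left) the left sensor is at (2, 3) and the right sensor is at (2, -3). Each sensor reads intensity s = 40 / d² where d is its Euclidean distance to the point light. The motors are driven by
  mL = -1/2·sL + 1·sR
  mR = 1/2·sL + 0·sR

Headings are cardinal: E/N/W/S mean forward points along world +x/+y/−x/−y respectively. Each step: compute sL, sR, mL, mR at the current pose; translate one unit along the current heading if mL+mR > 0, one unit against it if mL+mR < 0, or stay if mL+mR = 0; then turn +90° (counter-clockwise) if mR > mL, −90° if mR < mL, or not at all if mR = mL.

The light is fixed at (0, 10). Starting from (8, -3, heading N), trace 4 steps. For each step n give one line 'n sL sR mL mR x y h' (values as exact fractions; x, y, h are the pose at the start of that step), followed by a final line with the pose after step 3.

n=0: pose=(8,-3,N); sL=20/73, sR=20/121; mL=250/8833, mR=10/73; mL+mR=20/121 → advance +1; mR−mL=960/8833 → turn +1·90°
n=1: pose=(8,-2,W); sL=40/261, sR=40/117; mL=100/377, mR=20/261; mL+mR=40/117 → advance +1; mR−mL=-640/3393 → turn -1·90°
n=2: pose=(7,-2,N); sL=10/29, sR=1/5; mL=4/145, mR=5/29; mL+mR=1/5 → advance +1; mR−mL=21/145 → turn +1·90°
n=3: pose=(7,-1,W); sL=40/221, sR=40/89; mL=7060/19669, mR=20/221; mL+mR=40/89 → advance +1; mR−mL=-5280/19669 → turn -1·90°

0 20/73 20/121 250/8833 10/73 8 -3 N
1 40/261 40/117 100/377 20/261 8 -2 W
2 10/29 1/5 4/145 5/29 7 -2 N
3 40/221 40/89 7060/19669 20/221 7 -1 W
final 6 -1 N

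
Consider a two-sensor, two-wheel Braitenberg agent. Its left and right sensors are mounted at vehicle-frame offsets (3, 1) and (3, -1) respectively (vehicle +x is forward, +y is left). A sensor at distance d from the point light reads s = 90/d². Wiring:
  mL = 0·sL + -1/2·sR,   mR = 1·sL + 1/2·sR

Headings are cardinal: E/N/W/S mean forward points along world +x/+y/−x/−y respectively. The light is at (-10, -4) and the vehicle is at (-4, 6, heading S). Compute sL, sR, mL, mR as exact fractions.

left sensor world pos  = (-3, 3); dL² = 98
right sensor world pos = (-5, 3); dR² = 74
sL = 90/98 = 45/49
sR = 90/74 = 45/37
mL = 0·sL + -1/2·sR = -45/74
mR = 1·sL + 1/2·sR = 5535/3626

45/49 45/37 -45/74 5535/3626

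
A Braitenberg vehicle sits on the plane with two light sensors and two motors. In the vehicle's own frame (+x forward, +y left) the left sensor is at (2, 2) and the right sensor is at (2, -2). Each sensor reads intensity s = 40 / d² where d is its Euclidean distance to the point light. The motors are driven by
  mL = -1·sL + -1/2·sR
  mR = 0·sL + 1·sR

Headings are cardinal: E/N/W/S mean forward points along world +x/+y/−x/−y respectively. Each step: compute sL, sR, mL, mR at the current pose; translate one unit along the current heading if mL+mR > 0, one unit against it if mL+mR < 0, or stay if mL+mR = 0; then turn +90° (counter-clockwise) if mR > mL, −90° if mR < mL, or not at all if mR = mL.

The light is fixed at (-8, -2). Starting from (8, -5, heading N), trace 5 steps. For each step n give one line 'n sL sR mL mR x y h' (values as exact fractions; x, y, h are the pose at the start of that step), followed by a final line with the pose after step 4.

n=0: pose=(8,-5,N); sL=40/197, sR=8/65; mL=-3388/12805, mR=8/65; mL+mR=-1812/12805 → advance -1; mR−mL=4964/12805 → turn +1·90°
n=1: pose=(8,-6,W); sL=5/29, sR=1/5; mL=-79/290, mR=1/5; mL+mR=-21/290 → advance -1; mR−mL=137/290 → turn +1·90°
n=2: pose=(9,-6,S); sL=40/397, sR=40/261; mL=-18380/103617, mR=40/261; mL+mR=-2500/103617 → advance -1; mR−mL=11420/34539 → turn +1·90°
n=3: pose=(9,-5,E); sL=20/181, sR=20/193; mL=-5670/34933, mR=20/193; mL+mR=-2050/34933 → advance -1; mR−mL=9290/34933 → turn +1·90°
n=4: pose=(8,-5,N); sL=40/197, sR=8/65; mL=-3388/12805, mR=8/65; mL+mR=-1812/12805 → advance -1; mR−mL=4964/12805 → turn +1·90°

0 40/197 8/65 -3388/12805 8/65 8 -5 N
1 5/29 1/5 -79/290 1/5 8 -6 W
2 40/397 40/261 -18380/103617 40/261 9 -6 S
3 20/181 20/193 -5670/34933 20/193 9 -5 E
4 40/197 8/65 -3388/12805 8/65 8 -5 N
final 8 -6 W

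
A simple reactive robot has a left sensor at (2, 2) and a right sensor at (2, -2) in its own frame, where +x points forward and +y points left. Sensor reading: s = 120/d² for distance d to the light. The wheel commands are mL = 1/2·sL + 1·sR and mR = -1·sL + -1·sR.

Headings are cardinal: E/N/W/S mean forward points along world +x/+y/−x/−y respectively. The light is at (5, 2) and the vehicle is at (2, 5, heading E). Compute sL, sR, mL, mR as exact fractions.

left sensor world pos  = (4, 7); dL² = 26
right sensor world pos = (4, 3); dR² = 2
sL = 120/26 = 60/13
sR = 120/2 = 60
mL = 1/2·sL + 1·sR = 810/13
mR = -1·sL + -1·sR = -840/13

60/13 60 810/13 -840/13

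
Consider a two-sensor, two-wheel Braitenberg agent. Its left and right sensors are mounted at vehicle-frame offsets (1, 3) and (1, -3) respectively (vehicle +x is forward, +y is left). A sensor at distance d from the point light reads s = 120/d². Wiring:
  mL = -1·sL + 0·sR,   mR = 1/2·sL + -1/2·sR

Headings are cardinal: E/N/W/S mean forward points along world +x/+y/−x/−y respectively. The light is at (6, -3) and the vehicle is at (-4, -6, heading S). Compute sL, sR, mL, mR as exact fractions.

24/13 24/37 -24/13 288/481

left sensor world pos  = (-1, -7); dL² = 65
right sensor world pos = (-7, -7); dR² = 185
sL = 120/65 = 24/13
sR = 120/185 = 24/37
mL = -1·sL + 0·sR = -24/13
mR = 1/2·sL + -1/2·sR = 288/481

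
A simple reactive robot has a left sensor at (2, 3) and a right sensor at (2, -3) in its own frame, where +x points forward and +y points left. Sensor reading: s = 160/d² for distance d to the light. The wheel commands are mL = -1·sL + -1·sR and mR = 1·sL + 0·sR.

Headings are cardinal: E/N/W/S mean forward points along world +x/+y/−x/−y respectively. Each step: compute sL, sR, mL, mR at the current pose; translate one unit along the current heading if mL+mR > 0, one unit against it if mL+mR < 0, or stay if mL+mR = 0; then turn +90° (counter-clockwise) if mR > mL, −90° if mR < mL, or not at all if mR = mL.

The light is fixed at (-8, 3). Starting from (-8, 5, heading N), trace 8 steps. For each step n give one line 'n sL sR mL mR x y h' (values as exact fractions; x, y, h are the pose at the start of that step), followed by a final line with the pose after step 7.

n=0: pose=(-8,5,N); sL=32/5, sR=32/5; mL=-64/5, mR=32/5; mL+mR=-32/5 → advance -1; mR−mL=96/5 → turn +1·90°
n=1: pose=(-8,4,W); sL=20, sR=8; mL=-28, mR=20; mL+mR=-8 → advance -1; mR−mL=48 → turn +1·90°
n=2: pose=(-7,4,S); sL=160/17, sR=32; mL=-704/17, mR=160/17; mL+mR=-32 → advance -1; mR−mL=864/17 → turn +1·90°
n=3: pose=(-7,5,E); sL=80/17, sR=16; mL=-352/17, mR=80/17; mL+mR=-16 → advance -1; mR−mL=432/17 → turn +1·90°
n=4: pose=(-8,5,N); sL=32/5, sR=32/5; mL=-64/5, mR=32/5; mL+mR=-32/5 → advance -1; mR−mL=96/5 → turn +1·90°
n=5: pose=(-8,4,W); sL=20, sR=8; mL=-28, mR=20; mL+mR=-8 → advance -1; mR−mL=48 → turn +1·90°
n=6: pose=(-7,4,S); sL=160/17, sR=32; mL=-704/17, mR=160/17; mL+mR=-32 → advance -1; mR−mL=864/17 → turn +1·90°
n=7: pose=(-7,5,E); sL=80/17, sR=16; mL=-352/17, mR=80/17; mL+mR=-16 → advance -1; mR−mL=432/17 → turn +1·90°

0 32/5 32/5 -64/5 32/5 -8 5 N
1 20 8 -28 20 -8 4 W
2 160/17 32 -704/17 160/17 -7 4 S
3 80/17 16 -352/17 80/17 -7 5 E
4 32/5 32/5 -64/5 32/5 -8 5 N
5 20 8 -28 20 -8 4 W
6 160/17 32 -704/17 160/17 -7 4 S
7 80/17 16 -352/17 80/17 -7 5 E
final -8 5 N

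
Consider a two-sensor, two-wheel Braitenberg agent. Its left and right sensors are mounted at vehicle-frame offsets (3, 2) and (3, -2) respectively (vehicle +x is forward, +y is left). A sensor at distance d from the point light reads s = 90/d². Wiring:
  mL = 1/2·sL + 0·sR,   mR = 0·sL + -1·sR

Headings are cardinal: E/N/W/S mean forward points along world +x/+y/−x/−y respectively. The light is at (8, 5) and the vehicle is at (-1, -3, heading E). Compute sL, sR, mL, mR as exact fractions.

left sensor world pos  = (2, -1); dL² = 72
right sensor world pos = (2, -5); dR² = 136
sL = 90/72 = 5/4
sR = 90/136 = 45/68
mL = 1/2·sL + 0·sR = 5/8
mR = 0·sL + -1·sR = -45/68

5/4 45/68 5/8 -45/68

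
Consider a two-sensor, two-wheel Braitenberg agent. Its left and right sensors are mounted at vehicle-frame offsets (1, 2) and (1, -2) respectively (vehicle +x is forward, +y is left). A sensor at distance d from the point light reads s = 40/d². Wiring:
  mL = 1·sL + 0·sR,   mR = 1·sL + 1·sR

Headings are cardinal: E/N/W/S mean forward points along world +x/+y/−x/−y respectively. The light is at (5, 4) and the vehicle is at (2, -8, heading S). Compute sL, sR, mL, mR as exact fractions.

4/17 20/97 4/17 728/1649

left sensor world pos  = (4, -9); dL² = 170
right sensor world pos = (0, -9); dR² = 194
sL = 40/170 = 4/17
sR = 40/194 = 20/97
mL = 1·sL + 0·sR = 4/17
mR = 1·sL + 1·sR = 728/1649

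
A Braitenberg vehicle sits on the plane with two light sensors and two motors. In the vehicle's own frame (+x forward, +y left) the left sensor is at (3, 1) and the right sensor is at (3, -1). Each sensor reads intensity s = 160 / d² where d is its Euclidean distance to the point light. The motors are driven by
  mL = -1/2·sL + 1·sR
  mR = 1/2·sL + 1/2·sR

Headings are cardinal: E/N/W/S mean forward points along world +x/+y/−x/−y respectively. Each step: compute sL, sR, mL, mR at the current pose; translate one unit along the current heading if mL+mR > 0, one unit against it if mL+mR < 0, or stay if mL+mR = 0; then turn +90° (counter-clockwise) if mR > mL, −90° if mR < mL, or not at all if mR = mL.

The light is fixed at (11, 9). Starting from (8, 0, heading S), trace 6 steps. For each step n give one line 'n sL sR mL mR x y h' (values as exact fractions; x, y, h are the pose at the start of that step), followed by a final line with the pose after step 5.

n=0: pose=(8,0,S); sL=40/37, sR=1; mL=17/37, mR=77/74; mL+mR=3/2 → advance +1; mR−mL=43/74 → turn +1·90°
n=1: pose=(8,-1,E); sL=160/81, sR=160/121; mL=3280/9801, mR=16160/9801; mL+mR=240/121 → advance +1; mR−mL=12880/9801 → turn +1·90°
n=2: pose=(9,-1,N); sL=80/29, sR=16/5; mL=264/145, mR=432/145; mL+mR=24/5 → advance +1; mR−mL=168/145 → turn +1·90°
n=3: pose=(9,0,W); sL=32/25, sR=160/89; mL=2576/2225, mR=3424/2225; mL+mR=240/89 → advance +1; mR−mL=848/2225 → turn +1·90°
n=4: pose=(8,0,S); sL=40/37, sR=1; mL=17/37, mR=77/74; mL+mR=3/2 → advance +1; mR−mL=43/74 → turn +1·90°
n=5: pose=(8,-1,E); sL=160/81, sR=160/121; mL=3280/9801, mR=16160/9801; mL+mR=240/121 → advance +1; mR−mL=12880/9801 → turn +1·90°

0 40/37 1 17/37 77/74 8 0 S
1 160/81 160/121 3280/9801 16160/9801 8 -1 E
2 80/29 16/5 264/145 432/145 9 -1 N
3 32/25 160/89 2576/2225 3424/2225 9 0 W
4 40/37 1 17/37 77/74 8 0 S
5 160/81 160/121 3280/9801 16160/9801 8 -1 E
final 9 -1 N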